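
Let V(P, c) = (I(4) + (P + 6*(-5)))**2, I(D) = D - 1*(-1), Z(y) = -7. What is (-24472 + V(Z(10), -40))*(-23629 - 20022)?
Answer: 1023528648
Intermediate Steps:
I(D) = 1 + D (I(D) = D + 1 = 1 + D)
V(P, c) = (-25 + P)**2 (V(P, c) = ((1 + 4) + (P + 6*(-5)))**2 = (5 + (P - 30))**2 = (5 + (-30 + P))**2 = (-25 + P)**2)
(-24472 + V(Z(10), -40))*(-23629 - 20022) = (-24472 + (-25 - 7)**2)*(-23629 - 20022) = (-24472 + (-32)**2)*(-43651) = (-24472 + 1024)*(-43651) = -23448*(-43651) = 1023528648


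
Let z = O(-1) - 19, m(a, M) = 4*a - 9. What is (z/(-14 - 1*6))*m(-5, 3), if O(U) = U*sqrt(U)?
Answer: -551/20 - 29*I/20 ≈ -27.55 - 1.45*I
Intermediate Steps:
O(U) = U**(3/2)
m(a, M) = -9 + 4*a
z = -19 - I (z = (-1)**(3/2) - 19 = -I - 19 = -19 - I ≈ -19.0 - 1.0*I)
(z/(-14 - 1*6))*m(-5, 3) = ((-19 - I)/(-14 - 1*6))*(-9 + 4*(-5)) = ((-19 - I)/(-14 - 6))*(-9 - 20) = ((-19 - I)/(-20))*(-29) = ((-19 - I)*(-1/20))*(-29) = (19/20 + I/20)*(-29) = -551/20 - 29*I/20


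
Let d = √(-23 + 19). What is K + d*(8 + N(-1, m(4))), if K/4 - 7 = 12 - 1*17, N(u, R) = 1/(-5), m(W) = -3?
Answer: 8 + 78*I/5 ≈ 8.0 + 15.6*I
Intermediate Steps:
N(u, R) = -⅕
d = 2*I (d = √(-4) = 2*I ≈ 2.0*I)
K = 8 (K = 28 + 4*(12 - 1*17) = 28 + 4*(12 - 17) = 28 + 4*(-5) = 28 - 20 = 8)
K + d*(8 + N(-1, m(4))) = 8 + (2*I)*(8 - ⅕) = 8 + (2*I)*(39/5) = 8 + 78*I/5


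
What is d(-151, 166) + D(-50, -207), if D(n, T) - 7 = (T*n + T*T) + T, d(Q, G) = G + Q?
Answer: 53014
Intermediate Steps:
D(n, T) = 7 + T + T² + T*n (D(n, T) = 7 + ((T*n + T*T) + T) = 7 + ((T*n + T²) + T) = 7 + ((T² + T*n) + T) = 7 + (T + T² + T*n) = 7 + T + T² + T*n)
d(-151, 166) + D(-50, -207) = (166 - 151) + (7 - 207 + (-207)² - 207*(-50)) = 15 + (7 - 207 + 42849 + 10350) = 15 + 52999 = 53014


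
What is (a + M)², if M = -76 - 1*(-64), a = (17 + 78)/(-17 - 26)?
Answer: 373321/1849 ≈ 201.90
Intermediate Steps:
a = -95/43 (a = 95/(-43) = 95*(-1/43) = -95/43 ≈ -2.2093)
M = -12 (M = -76 + 64 = -12)
(a + M)² = (-95/43 - 12)² = (-611/43)² = 373321/1849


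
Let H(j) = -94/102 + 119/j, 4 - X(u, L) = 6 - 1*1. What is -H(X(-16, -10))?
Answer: 6116/51 ≈ 119.92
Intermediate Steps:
X(u, L) = -1 (X(u, L) = 4 - (6 - 1*1) = 4 - (6 - 1) = 4 - 1*5 = 4 - 5 = -1)
H(j) = -47/51 + 119/j (H(j) = -94*1/102 + 119/j = -47/51 + 119/j)
-H(X(-16, -10)) = -(-47/51 + 119/(-1)) = -(-47/51 + 119*(-1)) = -(-47/51 - 119) = -1*(-6116/51) = 6116/51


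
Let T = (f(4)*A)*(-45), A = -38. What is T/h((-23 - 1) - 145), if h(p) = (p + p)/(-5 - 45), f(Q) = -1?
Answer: -42750/169 ≈ -252.96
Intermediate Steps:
h(p) = -p/25 (h(p) = (2*p)/(-50) = (2*p)*(-1/50) = -p/25)
T = -1710 (T = -1*(-38)*(-45) = 38*(-45) = -1710)
T/h((-23 - 1) - 145) = -1710*(-25/((-23 - 1) - 145)) = -1710*(-25/(-24 - 145)) = -1710/((-1/25*(-169))) = -1710/169/25 = -1710*25/169 = -42750/169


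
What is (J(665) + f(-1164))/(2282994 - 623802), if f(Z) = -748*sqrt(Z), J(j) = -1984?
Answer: -248/207399 - 187*I*sqrt(291)/207399 ≈ -0.0011958 - 0.015381*I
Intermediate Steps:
(J(665) + f(-1164))/(2282994 - 623802) = (-1984 - 1496*I*sqrt(291))/(2282994 - 623802) = (-1984 - 1496*I*sqrt(291))/1659192 = (-1984 - 1496*I*sqrt(291))*(1/1659192) = -248/207399 - 187*I*sqrt(291)/207399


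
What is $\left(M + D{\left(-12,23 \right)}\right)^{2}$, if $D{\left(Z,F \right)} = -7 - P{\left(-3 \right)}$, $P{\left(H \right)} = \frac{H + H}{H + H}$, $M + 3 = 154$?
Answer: $20449$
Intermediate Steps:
$M = 151$ ($M = -3 + 154 = 151$)
$P{\left(H \right)} = 1$ ($P{\left(H \right)} = \frac{2 H}{2 H} = 2 H \frac{1}{2 H} = 1$)
$D{\left(Z,F \right)} = -8$ ($D{\left(Z,F \right)} = -7 - 1 = -8$)
$\left(M + D{\left(-12,23 \right)}\right)^{2} = \left(151 - 8\right)^{2} = 143^{2} = 20449$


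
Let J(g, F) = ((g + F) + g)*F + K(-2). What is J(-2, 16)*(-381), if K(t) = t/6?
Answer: -73025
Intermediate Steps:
K(t) = t/6 (K(t) = t*(1/6) = t/6)
J(g, F) = -1/3 + F*(F + 2*g) (J(g, F) = ((g + F) + g)*F + (1/6)*(-2) = ((F + g) + g)*F - 1/3 = (F + 2*g)*F - 1/3 = F*(F + 2*g) - 1/3 = -1/3 + F*(F + 2*g))
J(-2, 16)*(-381) = (-1/3 + 16**2 + 2*16*(-2))*(-381) = (-1/3 + 256 - 64)*(-381) = (575/3)*(-381) = -73025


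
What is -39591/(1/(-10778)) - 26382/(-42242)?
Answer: 9012579898749/21121 ≈ 4.2671e+8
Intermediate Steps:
-39591/(1/(-10778)) - 26382/(-42242) = -39591/(-1/10778) - 26382*(-1/42242) = -39591*(-10778) + 13191/21121 = 426711798 + 13191/21121 = 9012579898749/21121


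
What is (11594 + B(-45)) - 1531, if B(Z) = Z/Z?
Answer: 10064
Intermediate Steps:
B(Z) = 1
(11594 + B(-45)) - 1531 = (11594 + 1) - 1531 = 11595 - 1531 = 10064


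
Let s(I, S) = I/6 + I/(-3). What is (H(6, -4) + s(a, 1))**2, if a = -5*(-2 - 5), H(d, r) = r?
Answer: 3481/36 ≈ 96.694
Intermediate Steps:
a = 35 (a = -5*(-7) = 35)
s(I, S) = -I/6 (s(I, S) = I*(1/6) + I*(-1/3) = I/6 - I/3 = -I/6)
(H(6, -4) + s(a, 1))**2 = (-4 - 1/6*35)**2 = (-4 - 35/6)**2 = (-59/6)**2 = 3481/36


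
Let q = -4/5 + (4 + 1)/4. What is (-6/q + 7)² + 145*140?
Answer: 183061/9 ≈ 20340.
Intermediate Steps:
q = 9/20 (q = -4*⅕ + 5*(¼) = -⅘ + 5/4 = 9/20 ≈ 0.45000)
(-6/q + 7)² + 145*140 = (-6/9/20 + 7)² + 145*140 = (-6*20/9 + 7)² + 20300 = (-40/3 + 7)² + 20300 = (-19/3)² + 20300 = 361/9 + 20300 = 183061/9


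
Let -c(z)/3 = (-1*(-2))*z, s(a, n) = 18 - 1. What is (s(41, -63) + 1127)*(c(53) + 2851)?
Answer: 2897752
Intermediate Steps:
s(a, n) = 17
c(z) = -6*z (c(z) = -3*(-1*(-2))*z = -6*z)
(s(41, -63) + 1127)*(c(53) + 2851) = (17 + 1127)*(-6*53 + 2851) = 1144*(-318 + 2851) = 1144*2533 = 2897752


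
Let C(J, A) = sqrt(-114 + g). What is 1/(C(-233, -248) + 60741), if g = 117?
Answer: 20247/1229823026 - sqrt(3)/3689469078 ≈ 1.6463e-5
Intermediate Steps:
C(J, A) = sqrt(3) (C(J, A) = sqrt(-114 + 117) = sqrt(3))
1/(C(-233, -248) + 60741) = 1/(sqrt(3) + 60741) = 1/(60741 + sqrt(3))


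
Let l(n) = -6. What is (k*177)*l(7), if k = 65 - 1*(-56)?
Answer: -128502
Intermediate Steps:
k = 121 (k = 65 + 56 = 121)
(k*177)*l(7) = (121*177)*(-6) = 21417*(-6) = -128502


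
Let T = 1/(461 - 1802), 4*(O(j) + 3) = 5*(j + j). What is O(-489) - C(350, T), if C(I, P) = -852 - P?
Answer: -1001729/2682 ≈ -373.50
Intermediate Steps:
O(j) = -3 + 5*j/2 (O(j) = -3 + (5*(j + j))/4 = -3 + (5*(2*j))/4 = -3 + (10*j)/4 = -3 + 5*j/2)
T = -1/1341 (T = 1/(-1341) = -1/1341 ≈ -0.00074571)
O(-489) - C(350, T) = (-3 + (5/2)*(-489)) - (-852 - 1*(-1/1341)) = (-3 - 2445/2) - (-852 + 1/1341) = -2451/2 - 1*(-1142531/1341) = -2451/2 + 1142531/1341 = -1001729/2682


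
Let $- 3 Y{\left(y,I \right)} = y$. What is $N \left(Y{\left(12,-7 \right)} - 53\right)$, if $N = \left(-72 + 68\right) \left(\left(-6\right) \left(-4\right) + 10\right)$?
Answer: $7752$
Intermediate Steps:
$Y{\left(y,I \right)} = - \frac{y}{3}$
$N = -136$ ($N = - 4 \left(24 + 10\right) = \left(-4\right) 34 = -136$)
$N \left(Y{\left(12,-7 \right)} - 53\right) = - 136 \left(\left(- \frac{1}{3}\right) 12 - 53\right) = - 136 \left(-4 - 53\right) = \left(-136\right) \left(-57\right) = 7752$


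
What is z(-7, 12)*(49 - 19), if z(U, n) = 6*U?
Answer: -1260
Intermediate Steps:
z(-7, 12)*(49 - 19) = (6*(-7))*(49 - 19) = -42*30 = -1260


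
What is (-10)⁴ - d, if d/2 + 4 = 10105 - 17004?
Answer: 23806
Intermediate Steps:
d = -13806 (d = -8 + 2*(10105 - 17004) = -8 + 2*(-6899) = -8 - 13798 = -13806)
(-10)⁴ - d = (-10)⁴ - 1*(-13806) = 10000 + 13806 = 23806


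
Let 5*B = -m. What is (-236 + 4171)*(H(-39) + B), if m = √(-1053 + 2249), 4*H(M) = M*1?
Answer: -153465/4 - 1574*√299 ≈ -65583.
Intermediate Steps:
H(M) = M/4 (H(M) = (M*1)/4 = M/4)
m = 2*√299 (m = √1196 = 2*√299 ≈ 34.583)
B = -2*√299/5 (B = (-2*√299)/5 = -2*√299/5 ≈ -6.9166)
(-236 + 4171)*(H(-39) + B) = (-236 + 4171)*((¼)*(-39) - 2*√299/5) = 3935*(-39/4 - 2*√299/5) = -153465/4 - 1574*√299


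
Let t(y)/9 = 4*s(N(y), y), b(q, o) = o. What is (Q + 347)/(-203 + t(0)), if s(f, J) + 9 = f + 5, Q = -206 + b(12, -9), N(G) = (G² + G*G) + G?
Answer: -132/347 ≈ -0.38040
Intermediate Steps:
N(G) = G + 2*G² (N(G) = (G² + G²) + G = 2*G² + G = G + 2*G²)
Q = -215 (Q = -206 - 9 = -215)
s(f, J) = -4 + f (s(f, J) = -9 + (f + 5) = -9 + (5 + f) = -4 + f)
t(y) = -144 + 36*y*(1 + 2*y) (t(y) = 9*(4*(-4 + y*(1 + 2*y))) = 9*(-16 + 4*y*(1 + 2*y)) = -144 + 36*y*(1 + 2*y))
(Q + 347)/(-203 + t(0)) = (-215 + 347)/(-203 + (-144 + 36*0*(1 + 2*0))) = 132/(-203 + (-144 + 36*0*(1 + 0))) = 132/(-203 + (-144 + 36*0*1)) = 132/(-203 + (-144 + 0)) = 132/(-203 - 144) = 132/(-347) = 132*(-1/347) = -132/347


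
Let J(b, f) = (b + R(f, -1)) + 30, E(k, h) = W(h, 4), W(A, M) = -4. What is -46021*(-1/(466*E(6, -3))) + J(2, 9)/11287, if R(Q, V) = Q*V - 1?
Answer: -519398019/21038968 ≈ -24.687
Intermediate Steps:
E(k, h) = -4
R(Q, V) = -1 + Q*V
J(b, f) = 29 + b - f (J(b, f) = (b + (-1 + f*(-1))) + 30 = (b + (-1 - f)) + 30 = (-1 + b - f) + 30 = 29 + b - f)
-46021*(-1/(466*E(6, -3))) + J(2, 9)/11287 = -46021/((-466*(-4))) + (29 + 2 - 1*9)/11287 = -46021/1864 + (29 + 2 - 9)*(1/11287) = -46021*1/1864 + 22*(1/11287) = -46021/1864 + 22/11287 = -519398019/21038968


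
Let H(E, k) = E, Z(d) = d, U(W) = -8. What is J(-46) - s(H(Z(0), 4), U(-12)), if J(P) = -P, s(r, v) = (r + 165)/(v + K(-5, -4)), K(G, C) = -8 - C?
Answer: 239/4 ≈ 59.750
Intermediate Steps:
s(r, v) = (165 + r)/(-4 + v) (s(r, v) = (r + 165)/(v + (-8 - 1*(-4))) = (165 + r)/(v + (-8 + 4)) = (165 + r)/(v - 4) = (165 + r)/(-4 + v))
J(-46) - s(H(Z(0), 4), U(-12)) = -1*(-46) - (165 + 0)/(-4 - 8) = 46 - 165/(-12) = 46 - (-1)*165/12 = 46 - 1*(-55/4) = 46 + 55/4 = 239/4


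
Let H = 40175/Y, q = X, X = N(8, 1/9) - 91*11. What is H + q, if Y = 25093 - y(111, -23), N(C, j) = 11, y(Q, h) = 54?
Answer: -24748435/25039 ≈ -988.40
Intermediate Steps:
Y = 25039 (Y = 25093 - 1*54 = 25093 - 54 = 25039)
X = -990 (X = 11 - 91*11 = 11 - 1001 = -990)
q = -990
H = 40175/25039 ≈ 1.6045
H + q = 40175/25039 - 990 = -24748435/25039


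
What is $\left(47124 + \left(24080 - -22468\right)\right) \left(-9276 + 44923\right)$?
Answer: $3339125784$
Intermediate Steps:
$\left(47124 + \left(24080 - -22468\right)\right) \left(-9276 + 44923\right) = \left(47124 + \left(24080 + 22468\right)\right) 35647 = \left(47124 + 46548\right) 35647 = 93672 \cdot 35647 = 3339125784$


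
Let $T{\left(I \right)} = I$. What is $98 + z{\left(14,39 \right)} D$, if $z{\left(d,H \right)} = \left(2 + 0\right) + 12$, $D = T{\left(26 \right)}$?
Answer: $462$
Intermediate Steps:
$D = 26$
$z{\left(d,H \right)} = 14$ ($z{\left(d,H \right)} = 2 + 12 = 14$)
$98 + z{\left(14,39 \right)} D = 98 + 14 \cdot 26 = 98 + 364 = 462$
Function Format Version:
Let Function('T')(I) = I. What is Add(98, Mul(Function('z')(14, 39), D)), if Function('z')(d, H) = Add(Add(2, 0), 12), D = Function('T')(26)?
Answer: 462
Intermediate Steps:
D = 26
Function('z')(d, H) = 14 (Function('z')(d, H) = Add(2, 12) = 14)
Add(98, Mul(Function('z')(14, 39), D)) = Add(98, Mul(14, 26)) = Add(98, 364) = 462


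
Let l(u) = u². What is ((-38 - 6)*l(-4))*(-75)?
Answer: 52800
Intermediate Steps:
((-38 - 6)*l(-4))*(-75) = ((-38 - 6)*(-4)²)*(-75) = -44*16*(-75) = -704*(-75) = 52800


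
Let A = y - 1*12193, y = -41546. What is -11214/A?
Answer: 178/853 ≈ 0.20868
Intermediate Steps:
A = -53739 (A = -41546 - 1*12193 = -41546 - 12193 = -53739)
-11214/A = -11214/(-53739) = -11214*(-1/53739) = 178/853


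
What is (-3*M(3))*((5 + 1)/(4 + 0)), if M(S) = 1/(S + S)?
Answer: -¾ ≈ -0.75000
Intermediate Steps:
M(S) = 1/(2*S)
(-3*M(3))*((5 + 1)/(4 + 0)) = (-3/(2*3))*((5 + 1)/(4 + 0)) = (-3/(2*3))*(6/4) = (-3*⅙)*(6*(¼)) = -½*3/2 = -¾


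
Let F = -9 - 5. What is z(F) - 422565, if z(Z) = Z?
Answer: -422579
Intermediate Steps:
F = -14
z(F) - 422565 = -14 - 422565 = -422579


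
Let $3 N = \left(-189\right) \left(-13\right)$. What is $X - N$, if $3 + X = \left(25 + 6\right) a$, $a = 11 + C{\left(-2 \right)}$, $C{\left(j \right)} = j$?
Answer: $-543$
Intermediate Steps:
$a = 9$ ($a = 11 - 2 = 9$)
$X = 276$ ($X = -3 + \left(25 + 6\right) 9 = -3 + 31 \cdot 9 = -3 + 279 = 276$)
$N = 819$ ($N = \frac{\left(-189\right) \left(-13\right)}{3} = \frac{1}{3} \cdot 2457 = 819$)
$X - N = 276 - 819 = -543$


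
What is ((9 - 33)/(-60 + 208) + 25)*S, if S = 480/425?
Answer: 88224/3145 ≈ 28.052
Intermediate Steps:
S = 96/85 (S = 480*(1/425) = 96/85 ≈ 1.1294)
((9 - 33)/(-60 + 208) + 25)*S = ((9 - 33)/(-60 + 208) + 25)*(96/85) = (-24/148 + 25)*(96/85) = (-24*1/148 + 25)*(96/85) = (-6/37 + 25)*(96/85) = (919/37)*(96/85) = 88224/3145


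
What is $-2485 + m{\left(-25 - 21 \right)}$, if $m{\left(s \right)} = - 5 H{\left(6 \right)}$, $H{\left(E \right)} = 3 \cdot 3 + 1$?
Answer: $-2535$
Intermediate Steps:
$H{\left(E \right)} = 10$ ($H{\left(E \right)} = 9 + 1 = 10$)
$m{\left(s \right)} = -50$ ($m{\left(s \right)} = \left(-5\right) 10 = -50$)
$-2485 + m{\left(-25 - 21 \right)} = -2485 - 50 = -2535$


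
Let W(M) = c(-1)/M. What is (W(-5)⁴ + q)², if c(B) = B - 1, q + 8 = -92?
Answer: 3904250256/390625 ≈ 9994.9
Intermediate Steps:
q = -100 (q = -8 - 92 = -100)
c(B) = -1 + B
W(M) = -2/M (W(M) = (-1 - 1)/M = -2/M)
(W(-5)⁴ + q)² = ((-2/(-5))⁴ - 100)² = ((-2*(-⅕))⁴ - 100)² = ((⅖)⁴ - 100)² = (16/625 - 100)² = (-62484/625)² = 3904250256/390625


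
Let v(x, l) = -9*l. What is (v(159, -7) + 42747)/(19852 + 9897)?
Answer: 42810/29749 ≈ 1.4390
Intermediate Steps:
(v(159, -7) + 42747)/(19852 + 9897) = (-9*(-7) + 42747)/(19852 + 9897) = (63 + 42747)/29749 = 42810*(1/29749) = 42810/29749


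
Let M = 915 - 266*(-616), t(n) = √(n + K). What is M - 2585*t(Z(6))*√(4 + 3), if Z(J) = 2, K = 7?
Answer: 164771 - 7755*√7 ≈ 1.4425e+5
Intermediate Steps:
t(n) = √(7 + n) (t(n) = √(n + 7) = √(7 + n))
M = 164771 (M = 915 + 163856 = 164771)
M - 2585*t(Z(6))*√(4 + 3) = 164771 - 2585*√(7 + 2)*√(4 + 3) = 164771 - 2585*√9*√7 = 164771 - 2585*3*√7 = 164771 - 7755*√7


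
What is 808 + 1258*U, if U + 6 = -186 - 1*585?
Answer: -976658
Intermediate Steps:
U = -777 (U = -6 + (-186 - 1*585) = -6 + (-186 - 585) = -6 - 771 = -777)
808 + 1258*U = 808 + 1258*(-777) = 808 - 977466 = -976658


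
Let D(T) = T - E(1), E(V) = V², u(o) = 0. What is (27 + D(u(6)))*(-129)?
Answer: -3354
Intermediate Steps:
D(T) = -1 + T (D(T) = T - 1*1² = T - 1*1 = T - 1 = -1 + T)
(27 + D(u(6)))*(-129) = (27 + (-1 + 0))*(-129) = (27 - 1)*(-129) = 26*(-129) = -3354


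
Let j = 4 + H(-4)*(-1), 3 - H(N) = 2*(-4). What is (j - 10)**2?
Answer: 289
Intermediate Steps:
H(N) = 11 (H(N) = 3 - 2*(-4) = 3 - 1*(-8) = 3 + 8 = 11)
j = -7 (j = 4 + 11*(-1) = 4 - 11 = -7)
(j - 10)**2 = (-7 - 10)**2 = (-17)**2 = 289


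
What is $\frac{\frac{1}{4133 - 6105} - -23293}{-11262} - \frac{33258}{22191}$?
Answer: $- \frac{195325843573}{54759162536} \approx -3.567$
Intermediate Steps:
$\frac{\frac{1}{4133 - 6105} - -23293}{-11262} - \frac{33258}{22191} = \left(\frac{1}{-1972} + 23293\right) \left(- \frac{1}{11262}\right) - \frac{11086}{7397} = \left(- \frac{1}{1972} + 23293\right) \left(- \frac{1}{11262}\right) - \frac{11086}{7397} = \frac{45933795}{1972} \left(- \frac{1}{11262}\right) - \frac{11086}{7397} = - \frac{15311265}{7402888} - \frac{11086}{7397} = - \frac{195325843573}{54759162536}$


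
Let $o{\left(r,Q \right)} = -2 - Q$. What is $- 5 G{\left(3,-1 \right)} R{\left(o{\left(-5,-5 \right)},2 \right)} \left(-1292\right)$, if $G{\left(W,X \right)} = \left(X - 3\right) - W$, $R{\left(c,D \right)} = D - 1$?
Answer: $-45220$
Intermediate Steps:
$R{\left(c,D \right)} = -1 + D$
$G{\left(W,X \right)} = -3 + X - W$ ($G{\left(W,X \right)} = \left(-3 + X\right) - W = -3 + X - W$)
$- 5 G{\left(3,-1 \right)} R{\left(o{\left(-5,-5 \right)},2 \right)} \left(-1292\right) = - 5 \left(-3 - 1 - 3\right) \left(-1 + 2\right) \left(-1292\right) = - 5 \left(-3 - 1 - 3\right) 1 \left(-1292\right) = \left(-5\right) \left(-7\right) 1 \left(-1292\right) = 35 \cdot 1 \left(-1292\right) = 35 \left(-1292\right) = -45220$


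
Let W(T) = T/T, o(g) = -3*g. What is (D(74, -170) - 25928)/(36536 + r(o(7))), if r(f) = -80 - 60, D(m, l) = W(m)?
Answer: -25927/36396 ≈ -0.71236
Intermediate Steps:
W(T) = 1
D(m, l) = 1
r(f) = -140
(D(74, -170) - 25928)/(36536 + r(o(7))) = (1 - 25928)/(36536 - 140) = -25927/36396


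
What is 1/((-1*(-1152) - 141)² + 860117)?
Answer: 1/1882238 ≈ 5.3128e-7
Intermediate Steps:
1/((-1*(-1152) - 141)² + 860117) = 1/((1152 - 141)² + 860117) = 1/(1011² + 860117) = 1/(1022121 + 860117) = 1/1882238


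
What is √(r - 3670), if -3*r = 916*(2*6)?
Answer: I*√7334 ≈ 85.639*I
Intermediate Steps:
r = -3664 (r = -916*2*6/3 = -916*12/3 = -⅓*10992 = -3664)
√(r - 3670) = √(-3664 - 3670) = √(-7334) = I*√7334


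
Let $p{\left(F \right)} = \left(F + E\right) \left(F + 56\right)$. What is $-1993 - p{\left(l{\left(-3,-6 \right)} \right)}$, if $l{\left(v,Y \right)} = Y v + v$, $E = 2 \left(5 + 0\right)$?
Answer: $-3768$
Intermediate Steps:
$E = 10$ ($E = 2 \cdot 5 = 10$)
$l{\left(v,Y \right)} = v + Y v$
$p{\left(F \right)} = \left(10 + F\right) \left(56 + F\right)$ ($p{\left(F \right)} = \left(F + 10\right) \left(F + 56\right) = \left(10 + F\right) \left(56 + F\right)$)
$-1993 - p{\left(l{\left(-3,-6 \right)} \right)} = -1993 - \left(560 + \left(- 3 \left(1 - 6\right)\right)^{2} + 66 \left(- 3 \left(1 - 6\right)\right)\right) = -1993 - \left(560 + \left(\left(-3\right) \left(-5\right)\right)^{2} + 66 \left(\left(-3\right) \left(-5\right)\right)\right) = -1993 - \left(560 + 15^{2} + 66 \cdot 15\right) = -1993 - \left(560 + 225 + 990\right) = -1993 - 1775 = -3768$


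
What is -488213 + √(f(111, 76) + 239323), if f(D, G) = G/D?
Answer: -488213 + √2948707119/111 ≈ -4.8772e+5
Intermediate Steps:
-488213 + √(f(111, 76) + 239323) = -488213 + √(76/111 + 239323) = -488213 + √(26564929/111) = -488213 + √2948707119/111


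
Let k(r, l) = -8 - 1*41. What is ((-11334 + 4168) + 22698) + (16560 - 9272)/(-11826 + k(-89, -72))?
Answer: 184435212/11875 ≈ 15531.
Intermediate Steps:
k(r, l) = -49 (k(r, l) = -8 - 41 = -49)
((-11334 + 4168) + 22698) + (16560 - 9272)/(-11826 + k(-89, -72)) = ((-11334 + 4168) + 22698) + (16560 - 9272)/(-11826 - 49) = (-7166 + 22698) + 7288/(-11875) = 15532 + 7288*(-1/11875) = 15532 - 7288/11875 = 184435212/11875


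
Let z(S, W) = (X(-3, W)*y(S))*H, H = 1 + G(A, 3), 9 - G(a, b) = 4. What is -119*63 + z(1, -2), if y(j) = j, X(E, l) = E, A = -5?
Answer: -7515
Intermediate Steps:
G(a, b) = 5 (G(a, b) = 9 - 1*4 = 9 - 4 = 5)
H = 6 (H = 1 + 5 = 6)
z(S, W) = -18*S (z(S, W) = -3*S*6 = -18*S)
-119*63 + z(1, -2) = -119*63 - 18*1 = -7497 - 18 = -7515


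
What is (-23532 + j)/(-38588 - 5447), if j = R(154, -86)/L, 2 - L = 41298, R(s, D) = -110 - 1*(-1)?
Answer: 971777363/1818469360 ≈ 0.53439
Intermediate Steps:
R(s, D) = -109 (R(s, D) = -110 + 1 = -109)
L = -41296 (L = 2 - 1*41298 = 2 - 41298 = -41296)
j = 109/41296 (j = -109/(-41296) = -109*(-1/41296) = 109/41296 ≈ 0.0026395)
(-23532 + j)/(-38588 - 5447) = (-23532 + 109/41296)/(-38588 - 5447) = -971777363/41296/(-44035) = -971777363/41296*(-1/44035) = 971777363/1818469360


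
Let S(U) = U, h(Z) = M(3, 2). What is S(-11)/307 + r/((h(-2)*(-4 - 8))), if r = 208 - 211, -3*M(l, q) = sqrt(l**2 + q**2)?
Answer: -11/307 - 3*sqrt(13)/52 ≈ -0.24384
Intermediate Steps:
M(l, q) = -sqrt(l**2 + q**2)/3
h(Z) = -sqrt(13)/3 (h(Z) = -sqrt(3**2 + 2**2)/3 = -sqrt(9 + 4)/3 = -sqrt(13)/3)
r = -3
S(-11)/307 + r/((h(-2)*(-4 - 8))) = -11/307 - 3*(-3*sqrt(13)/(13*(-4 - 8))) = -11*1/307 - 3*sqrt(13)/52 = -11/307 - 3*sqrt(13)/52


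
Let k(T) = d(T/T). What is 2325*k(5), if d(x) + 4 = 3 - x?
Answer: -4650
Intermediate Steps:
d(x) = -1 - x (d(x) = -4 + (3 - x) = -1 - x)
k(T) = -2 (k(T) = -1 - T/T = -1 - 1*1 = -1 - 1 = -2)
2325*k(5) = 2325*(-2) = -4650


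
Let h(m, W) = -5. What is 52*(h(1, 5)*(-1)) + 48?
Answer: 308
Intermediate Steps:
52*(h(1, 5)*(-1)) + 48 = 52*(-5*(-1)) + 48 = 52*5 + 48 = 260 + 48 = 308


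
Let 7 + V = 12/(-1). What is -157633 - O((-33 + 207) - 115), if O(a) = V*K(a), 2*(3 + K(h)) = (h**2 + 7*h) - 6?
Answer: -120754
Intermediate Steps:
K(h) = -6 + h**2/2 + 7*h/2 (K(h) = -3 + ((h**2 + 7*h) - 6)/2 = -3 + (-6 + h**2 + 7*h)/2 = -3 + (-3 + h**2/2 + 7*h/2) = -6 + h**2/2 + 7*h/2)
V = -19 (V = -7 + 12/(-1) = -7 + 12*(-1) = -7 - 12 = -19)
O(a) = 114 - 133*a/2 - 19*a**2/2 (O(a) = -19*(-6 + a**2/2 + 7*a/2) = 114 - 133*a/2 - 19*a**2/2)
-157633 - O((-33 + 207) - 115) = -157633 - (114 - 133*((-33 + 207) - 115)/2 - 19*((-33 + 207) - 115)**2/2) = -157633 - (114 - 133*(174 - 115)/2 - 19*(174 - 115)**2/2) = -157633 - (114 - 133/2*59 - 19/2*59**2) = -157633 - (114 - 7847/2 - 19/2*3481) = -157633 - (114 - 7847/2 - 66139/2) = -157633 - 1*(-36879) = -157633 + 36879 = -120754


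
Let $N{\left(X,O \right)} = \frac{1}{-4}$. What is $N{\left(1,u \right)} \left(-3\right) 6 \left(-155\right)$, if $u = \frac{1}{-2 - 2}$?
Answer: $- \frac{1395}{2} \approx -697.5$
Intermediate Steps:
$u = - \frac{1}{4}$ ($u = \frac{1}{-4} = - \frac{1}{4} \approx -0.25$)
$N{\left(X,O \right)} = - \frac{1}{4}$
$N{\left(1,u \right)} \left(-3\right) 6 \left(-155\right) = \left(- \frac{1}{4}\right) \left(-3\right) 6 \left(-155\right) = \frac{3}{4} \cdot 6 \left(-155\right) = \frac{9}{2} \left(-155\right) = - \frac{1395}{2}$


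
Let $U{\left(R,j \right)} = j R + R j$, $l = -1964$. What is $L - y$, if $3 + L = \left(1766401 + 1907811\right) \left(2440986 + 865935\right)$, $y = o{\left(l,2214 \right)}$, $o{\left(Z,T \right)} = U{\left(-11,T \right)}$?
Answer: $12150328869957$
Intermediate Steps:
$U{\left(R,j \right)} = 2 R j$ ($U{\left(R,j \right)} = R j + R j = 2 R j$)
$o{\left(Z,T \right)} = - 22 T$ ($o{\left(Z,T \right)} = 2 \left(-11\right) T = - 22 T$)
$y = -48708$ ($y = \left(-22\right) 2214 = -48708$)
$L = 12150328821249$ ($L = -3 + \left(1766401 + 1907811\right) \left(2440986 + 865935\right) = -3 + 3674212 \cdot 3306921 = -3 + 12150328821252 = 12150328821249$)
$L - y = 12150328821249 - -48708 = 12150328821249 + 48708 = 12150328869957$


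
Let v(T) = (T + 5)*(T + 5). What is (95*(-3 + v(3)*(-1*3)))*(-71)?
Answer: 1315275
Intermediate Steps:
v(T) = (5 + T)² (v(T) = (5 + T)*(5 + T) = (5 + T)²)
(95*(-3 + v(3)*(-1*3)))*(-71) = (95*(-3 + (5 + 3)²*(-1*3)))*(-71) = (95*(-3 + 8²*(-3)))*(-71) = (95*(-3 + 64*(-3)))*(-71) = (95*(-3 - 192))*(-71) = (95*(-195))*(-71) = -18525*(-71) = 1315275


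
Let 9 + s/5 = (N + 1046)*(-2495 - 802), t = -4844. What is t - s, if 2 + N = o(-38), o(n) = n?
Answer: 16579111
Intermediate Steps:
N = -40 (N = -2 - 38 = -40)
s = -16583955 (s = -45 + 5*((-40 + 1046)*(-2495 - 802)) = -45 + 5*(1006*(-3297)) = -45 + 5*(-3316782) = -45 - 16583910 = -16583955)
t - s = -4844 - 1*(-16583955) = -4844 + 16583955 = 16579111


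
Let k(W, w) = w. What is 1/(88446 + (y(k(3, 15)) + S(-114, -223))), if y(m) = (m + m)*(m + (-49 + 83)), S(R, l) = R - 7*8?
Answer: 1/89746 ≈ 1.1143e-5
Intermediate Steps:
S(R, l) = -56 + R (S(R, l) = R - 56 = -56 + R)
y(m) = 2*m*(34 + m) (y(m) = (2*m)*(m + 34) = (2*m)*(34 + m) = 2*m*(34 + m))
1/(88446 + (y(k(3, 15)) + S(-114, -223))) = 1/(88446 + (2*15*(34 + 15) + (-56 - 114))) = 1/(88446 + (2*15*49 - 170)) = 1/(88446 + (1470 - 170)) = 1/(88446 + 1300) = 1/89746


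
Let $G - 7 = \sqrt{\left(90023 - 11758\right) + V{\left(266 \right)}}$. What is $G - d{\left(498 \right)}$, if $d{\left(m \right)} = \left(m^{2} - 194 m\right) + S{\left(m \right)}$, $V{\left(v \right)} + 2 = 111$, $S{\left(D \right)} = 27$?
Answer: $-151412 + \sqrt{78374} \approx -1.5113 \cdot 10^{5}$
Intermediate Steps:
$V{\left(v \right)} = 109$ ($V{\left(v \right)} = -2 + 111 = 109$)
$d{\left(m \right)} = 27 + m^{2} - 194 m$ ($d{\left(m \right)} = \left(m^{2} - 194 m\right) + 27 = 27 + m^{2} - 194 m$)
$G = 7 + \sqrt{78374}$ ($G = 7 + \sqrt{\left(90023 - 11758\right) + 109} = 7 + \sqrt{78265 + 109} = 7 + \sqrt{78374} \approx 286.95$)
$G - d{\left(498 \right)} = \left(7 + \sqrt{78374}\right) - \left(27 + 498^{2} - 96612\right) = \left(7 + \sqrt{78374}\right) - \left(27 + 248004 - 96612\right) = \left(7 + \sqrt{78374}\right) - 151419 = -151412 + \sqrt{78374}$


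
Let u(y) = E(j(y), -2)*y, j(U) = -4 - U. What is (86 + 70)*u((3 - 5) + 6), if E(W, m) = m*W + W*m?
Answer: 19968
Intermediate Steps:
E(W, m) = 2*W*m (E(W, m) = W*m + W*m = 2*W*m)
u(y) = y*(16 + 4*y) (u(y) = (2*(-4 - y)*(-2))*y = (16 + 4*y)*y = y*(16 + 4*y))
(86 + 70)*u((3 - 5) + 6) = (86 + 70)*(4*((3 - 5) + 6)*(4 + ((3 - 5) + 6))) = 156*(4*(-2 + 6)*(4 + (-2 + 6))) = 156*(4*4*(4 + 4)) = 156*(4*4*8) = 156*128 = 19968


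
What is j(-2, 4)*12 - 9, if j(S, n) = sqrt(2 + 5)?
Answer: -9 + 12*sqrt(7) ≈ 22.749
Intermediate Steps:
j(S, n) = sqrt(7)
j(-2, 4)*12 - 9 = sqrt(7)*12 - 9 = 12*sqrt(7) - 9 = -9 + 12*sqrt(7)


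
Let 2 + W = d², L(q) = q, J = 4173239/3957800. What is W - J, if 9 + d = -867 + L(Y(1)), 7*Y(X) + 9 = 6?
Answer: 21280567793127/27704600 ≈ 7.6812e+5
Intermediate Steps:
J = 596177/565400 (J = 4173239*(1/3957800) = 596177/565400 ≈ 1.0544)
Y(X) = -3/7 (Y(X) = -9/7 + (⅐)*6 = -9/7 + 6/7 = -3/7)
d = -6135/7 (d = -9 + (-867 - 3/7) = -9 - 6072/7 = -6135/7 ≈ -876.43)
W = 37638127/49 (W = -2 + (-6135/7)² = -2 + 37638225/49 = 37638127/49 ≈ 7.6813e+5)
W - J = 37638127/49 - 1*596177/565400 = 37638127/49 - 596177/565400 = 21280567793127/27704600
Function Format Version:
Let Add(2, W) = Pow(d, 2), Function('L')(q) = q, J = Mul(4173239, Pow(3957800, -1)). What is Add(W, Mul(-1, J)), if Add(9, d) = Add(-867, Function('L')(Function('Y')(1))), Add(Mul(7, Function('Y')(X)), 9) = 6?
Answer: Rational(21280567793127, 27704600) ≈ 7.6812e+5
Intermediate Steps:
J = Rational(596177, 565400) (J = Mul(4173239, Rational(1, 3957800)) = Rational(596177, 565400) ≈ 1.0544)
Function('Y')(X) = Rational(-3, 7) (Function('Y')(X) = Add(Rational(-9, 7), Mul(Rational(1, 7), 6)) = Add(Rational(-9, 7), Rational(6, 7)) = Rational(-3, 7))
d = Rational(-6135, 7) (d = Add(-9, Add(-867, Rational(-3, 7))) = Add(-9, Rational(-6072, 7)) = Rational(-6135, 7) ≈ -876.43)
W = Rational(37638127, 49) (W = Add(-2, Pow(Rational(-6135, 7), 2)) = Add(-2, Rational(37638225, 49)) = Rational(37638127, 49) ≈ 7.6813e+5)
Add(W, Mul(-1, J)) = Add(Rational(37638127, 49), Mul(-1, Rational(596177, 565400))) = Add(Rational(37638127, 49), Rational(-596177, 565400)) = Rational(21280567793127, 27704600)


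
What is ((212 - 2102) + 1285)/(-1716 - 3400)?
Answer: 605/5116 ≈ 0.11826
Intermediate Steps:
((212 - 2102) + 1285)/(-1716 - 3400) = (-1890 + 1285)/(-5116) = -605*(-1/5116) = 605/5116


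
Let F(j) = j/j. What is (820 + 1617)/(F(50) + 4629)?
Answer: 2437/4630 ≈ 0.52635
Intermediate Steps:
F(j) = 1
(820 + 1617)/(F(50) + 4629) = (820 + 1617)/(1 + 4629) = 2437/4630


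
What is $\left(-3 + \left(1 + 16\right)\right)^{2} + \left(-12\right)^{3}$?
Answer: $-1532$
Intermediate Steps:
$\left(-3 + \left(1 + 16\right)\right)^{2} + \left(-12\right)^{3} = \left(-3 + 17\right)^{2} - 1728 = 14^{2} - 1728 = 196 - 1728 = -1532$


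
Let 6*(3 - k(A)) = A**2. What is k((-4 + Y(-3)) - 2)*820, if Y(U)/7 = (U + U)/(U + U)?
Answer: 6970/3 ≈ 2323.3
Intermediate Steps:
Y(U) = 7 (Y(U) = 7*((U + U)/(U + U)) = 7*((2*U)/((2*U))) = 7*((2*U)*(1/(2*U))) = 7*1 = 7)
k(A) = 3 - A**2/6
k((-4 + Y(-3)) - 2)*820 = (3 - ((-4 + 7) - 2)**2/6)*820 = (3 - (3 - 2)**2/6)*820 = (3 - 1/6*1**2)*820 = (3 - 1/6*1)*820 = (3 - 1/6)*820 = (17/6)*820 = 6970/3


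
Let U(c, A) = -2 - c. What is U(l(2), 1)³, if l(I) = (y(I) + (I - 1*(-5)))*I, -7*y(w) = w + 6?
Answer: -884736/343 ≈ -2579.4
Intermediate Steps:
y(w) = -6/7 - w/7 (y(w) = -(w + 6)/7 = -(6 + w)/7 = -6/7 - w/7)
l(I) = I*(29/7 + 6*I/7) (l(I) = ((-6/7 - I/7) + (I - 1*(-5)))*I = ((-6/7 - I/7) + (I + 5))*I = ((-6/7 - I/7) + (5 + I))*I = (29/7 + 6*I/7)*I = I*(29/7 + 6*I/7))
U(l(2), 1)³ = (-2 - 2*(29 + 6*2)/7)³ = (-2 - 2*(29 + 12)/7)³ = (-2 - 2*41/7)³ = (-2 - 1*82/7)³ = (-2 - 82/7)³ = (-96/7)³ = -884736/343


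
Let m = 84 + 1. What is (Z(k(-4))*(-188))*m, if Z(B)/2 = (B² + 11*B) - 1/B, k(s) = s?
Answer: 886890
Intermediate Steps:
m = 85
Z(B) = -2/B + 2*B² + 22*B (Z(B) = 2*((B² + 11*B) - 1/B) = 2*(B² - 1/B + 11*B) = -2/B + 2*B² + 22*B)
(Z(k(-4))*(-188))*m = ((2*(-1 + (-4)²*(11 - 4))/(-4))*(-188))*85 = ((2*(-¼)*(-1 + 16*7))*(-188))*85 = ((2*(-¼)*(-1 + 112))*(-188))*85 = ((2*(-¼)*111)*(-188))*85 = -111/2*(-188)*85 = 10434*85 = 886890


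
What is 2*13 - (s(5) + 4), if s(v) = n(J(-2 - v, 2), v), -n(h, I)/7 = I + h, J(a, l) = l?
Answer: 71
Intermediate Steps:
n(h, I) = -7*I - 7*h (n(h, I) = -7*(I + h) = -7*I - 7*h)
s(v) = -14 - 7*v (s(v) = -7*v - 7*2 = -7*v - 14 = -14 - 7*v)
2*13 - (s(5) + 4) = 2*13 - ((-14 - 7*5) + 4) = 26 - ((-14 - 35) + 4) = 26 - (-49 + 4) = 26 - 1*(-45) = 26 + 45 = 71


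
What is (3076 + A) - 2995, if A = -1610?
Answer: -1529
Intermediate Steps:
(3076 + A) - 2995 = (3076 - 1610) - 2995 = 1466 - 2995 = -1529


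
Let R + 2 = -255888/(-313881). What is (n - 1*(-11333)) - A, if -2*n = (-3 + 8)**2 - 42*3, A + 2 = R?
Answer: 2382709333/209254 ≈ 11387.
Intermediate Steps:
R = -123958/104627 (R = -2 - 255888/(-313881) = -2 - 255888*(-1/313881) = -2 + 85296/104627 = -123958/104627 ≈ -1.1848)
A = -333212/104627 (A = -2 - 123958/104627 = -333212/104627 ≈ -3.1848)
n = 101/2 (n = -((-3 + 8)**2 - 42*3)/2 = -(5**2 - 126)/2 = -(25 - 126)/2 = -1/2*(-101) = 101/2 ≈ 50.500)
(n - 1*(-11333)) - A = (101/2 - 1*(-11333)) - 1*(-333212/104627) = (101/2 + 11333) + 333212/104627 = 22767/2 + 333212/104627 = 2382709333/209254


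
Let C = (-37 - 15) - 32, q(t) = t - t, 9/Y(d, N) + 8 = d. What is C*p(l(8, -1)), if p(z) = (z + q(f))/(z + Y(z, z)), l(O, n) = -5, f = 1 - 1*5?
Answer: -2730/37 ≈ -73.784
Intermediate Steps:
Y(d, N) = 9/(-8 + d)
f = -4 (f = 1 - 5 = -4)
q(t) = 0
p(z) = z/(z + 9/(-8 + z)) (p(z) = (z + 0)/(z + 9/(-8 + z)) = z/(z + 9/(-8 + z)))
C = -84 (C = -52 - 32 = -84)
C*p(l(8, -1)) = -(-420)*(-8 - 5)/(9 - 5*(-8 - 5)) = -(-420)*(-13)/(9 - 5*(-13)) = -(-420)*(-13)/(9 + 65) = -(-420)*(-13)/74 = -84*65/74 = -2730/37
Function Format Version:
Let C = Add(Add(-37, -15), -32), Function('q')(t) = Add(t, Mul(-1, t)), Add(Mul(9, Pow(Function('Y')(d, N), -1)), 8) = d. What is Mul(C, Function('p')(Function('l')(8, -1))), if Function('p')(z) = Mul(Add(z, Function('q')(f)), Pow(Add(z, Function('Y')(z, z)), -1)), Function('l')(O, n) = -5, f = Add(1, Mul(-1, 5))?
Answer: Rational(-2730, 37) ≈ -73.784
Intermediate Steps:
Function('Y')(d, N) = Mul(9, Pow(Add(-8, d), -1))
f = -4 (f = Add(1, -5) = -4)
Function('q')(t) = 0
Function('p')(z) = Mul(z, Pow(Add(z, Mul(9, Pow(Add(-8, z), -1))), -1)) (Function('p')(z) = Mul(Add(z, 0), Pow(Add(z, Mul(9, Pow(Add(-8, z), -1))), -1)) = Mul(z, Pow(Add(z, Mul(9, Pow(Add(-8, z), -1))), -1)))
C = -84 (C = Add(-52, -32) = -84)
Mul(C, Function('p')(Function('l')(8, -1))) = Mul(-84, Mul(-5, Pow(Add(9, Mul(-5, Add(-8, -5))), -1), Add(-8, -5))) = Mul(-84, Mul(-5, Pow(Add(9, Mul(-5, -13)), -1), -13)) = Mul(-84, Mul(-5, Pow(Add(9, 65), -1), -13)) = Mul(-84, Mul(-5, Pow(74, -1), -13)) = Mul(-84, Mul(-5, Rational(1, 74), -13)) = Mul(-84, Rational(65, 74)) = Rational(-2730, 37)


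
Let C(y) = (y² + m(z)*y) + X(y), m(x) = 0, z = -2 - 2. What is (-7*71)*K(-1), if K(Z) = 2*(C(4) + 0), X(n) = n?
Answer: -19880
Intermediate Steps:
z = -4
C(y) = y + y² (C(y) = (y² + 0*y) + y = (y² + 0) + y = y² + y = y + y²)
K(Z) = 40 (K(Z) = 2*(4*(1 + 4) + 0) = 2*(4*5 + 0) = 2*(20 + 0) = 2*20 = 40)
(-7*71)*K(-1) = -7*71*40 = -497*40 = -19880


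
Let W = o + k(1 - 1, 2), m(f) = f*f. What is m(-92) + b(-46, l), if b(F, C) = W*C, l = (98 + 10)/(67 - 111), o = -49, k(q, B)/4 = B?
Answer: 94211/11 ≈ 8564.6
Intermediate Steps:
k(q, B) = 4*B
m(f) = f²
W = -41 (W = -49 + 4*2 = -49 + 8 = -41)
l = -27/11 (l = 108/(-44) = 108*(-1/44) = -27/11 ≈ -2.4545)
b(F, C) = -41*C
m(-92) + b(-46, l) = (-92)² - 41*(-27/11) = 8464 + 1107/11 = 94211/11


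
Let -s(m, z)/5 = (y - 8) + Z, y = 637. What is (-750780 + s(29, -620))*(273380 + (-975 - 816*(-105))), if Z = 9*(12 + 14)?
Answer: -270388193075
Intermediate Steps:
Z = 234 (Z = 9*26 = 234)
s(m, z) = -4315 (s(m, z) = -5*((637 - 8) + 234) = -5*(629 + 234) = -5*863 = -4315)
(-750780 + s(29, -620))*(273380 + (-975 - 816*(-105))) = (-750780 - 4315)*(273380 + (-975 - 816*(-105))) = -755095*(273380 + (-975 + 85680)) = -755095*(273380 + 84705) = -755095*358085 = -270388193075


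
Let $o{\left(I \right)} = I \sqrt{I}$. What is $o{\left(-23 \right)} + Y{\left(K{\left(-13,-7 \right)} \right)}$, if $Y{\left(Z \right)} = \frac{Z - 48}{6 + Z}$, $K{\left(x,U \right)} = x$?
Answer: $\frac{61}{7} - 23 i \sqrt{23} \approx 8.7143 - 110.3 i$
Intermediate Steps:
$o{\left(I \right)} = I^{\frac{3}{2}}$
$Y{\left(Z \right)} = \frac{-48 + Z}{6 + Z}$
$o{\left(-23 \right)} + Y{\left(K{\left(-13,-7 \right)} \right)} = \left(-23\right)^{\frac{3}{2}} + \frac{-48 - 13}{6 - 13} = - 23 i \sqrt{23} + \frac{1}{-7} \left(-61\right) = - 23 i \sqrt{23} - - \frac{61}{7} = - 23 i \sqrt{23} + \frac{61}{7} = \frac{61}{7} - 23 i \sqrt{23}$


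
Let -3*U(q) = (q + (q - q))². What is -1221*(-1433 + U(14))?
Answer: 1829465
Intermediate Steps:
U(q) = -q²/3 (U(q) = -(q + (q - q))²/3 = -(q + 0)²/3 = -q²/3)
-1221*(-1433 + U(14)) = -1221*(-1433 - ⅓*14²) = -1221*(-1433 - ⅓*196) = -1221*(-1433 - 196/3) = -1221*(-4495/3) = 1829465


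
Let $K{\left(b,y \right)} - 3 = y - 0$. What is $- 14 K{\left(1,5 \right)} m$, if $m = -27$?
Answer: $3024$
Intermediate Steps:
$K{\left(b,y \right)} = 3 + y$ ($K{\left(b,y \right)} = 3 + \left(y - 0\right) = 3 + \left(y + 0\right) = 3 + y$)
$- 14 K{\left(1,5 \right)} m = - 14 \left(3 + 5\right) \left(-27\right) = \left(-14\right) 8 \left(-27\right) = \left(-112\right) \left(-27\right) = 3024$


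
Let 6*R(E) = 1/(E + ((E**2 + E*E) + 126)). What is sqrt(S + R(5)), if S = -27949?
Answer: I*sqrt(32962937718)/1086 ≈ 167.18*I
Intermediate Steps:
R(E) = 1/(6*(126 + E + 2*E**2)) (R(E) = 1/(6*(E + ((E**2 + E*E) + 126))) = 1/(6*(E + ((E**2 + E**2) + 126))) = 1/(6*(E + (2*E**2 + 126))) = 1/(6*(E + (126 + 2*E**2))) = 1/(6*(126 + E + 2*E**2)))
sqrt(S + R(5)) = sqrt(-27949 + 1/(6*(126 + 5 + 2*5**2))) = sqrt(-27949 + 1/(6*(126 + 5 + 2*25))) = sqrt(-27949 + 1/(6*(126 + 5 + 50))) = sqrt(-27949 + (1/6)/181) = sqrt(-27949 + (1/6)*(1/181)) = sqrt(-27949 + 1/1086) = sqrt(-30352613/1086) = I*sqrt(32962937718)/1086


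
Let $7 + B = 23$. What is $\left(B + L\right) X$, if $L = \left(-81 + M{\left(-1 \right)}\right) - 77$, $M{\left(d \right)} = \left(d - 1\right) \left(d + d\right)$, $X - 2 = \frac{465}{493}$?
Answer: $- \frac{200238}{493} \approx -406.16$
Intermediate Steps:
$X = \frac{1451}{493}$ ($X = 2 + \frac{465}{493} = \frac{1451}{493} \approx 2.9432$)
$B = 16$ ($B = -7 + 23 = 16$)
$M{\left(d \right)} = 2 d \left(-1 + d\right)$ ($M{\left(d \right)} = \left(-1 + d\right) 2 d = 2 d \left(-1 + d\right)$)
$L = -154$ ($L = \left(-81 + 2 \left(-1\right) \left(-1 - 1\right)\right) - 77 = \left(-81 + 2 \left(-1\right) \left(-2\right)\right) - 77 = \left(-81 + 4\right) - 77 = -77 - 77 = -154$)
$\left(B + L\right) X = \left(16 - 154\right) \frac{1451}{493} = \left(-138\right) \frac{1451}{493} = - \frac{200238}{493}$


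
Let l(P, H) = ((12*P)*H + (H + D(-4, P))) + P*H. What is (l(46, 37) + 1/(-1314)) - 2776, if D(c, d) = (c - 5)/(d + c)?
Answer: 89159824/4599 ≈ 19387.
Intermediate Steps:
D(c, d) = (-5 + c)/(c + d)
l(P, H) = H - 9/(-4 + P) + 13*H*P (l(P, H) = ((12*P)*H + (H + (-5 - 4)/(-4 + P))) + P*H = (12*H*P + (H - 9/(-4 + P))) + H*P = (H - 9/(-4 + P) + 12*H*P) + H*P = H - 9/(-4 + P) + 13*H*P)
(l(46, 37) + 1/(-1314)) - 2776 = ((-9 + 37*(1 + 13*46)*(-4 + 46))/(-4 + 46) + 1/(-1314)) - 2776 = ((-9 + 37*(1 + 598)*42)/42 - 1/1314) - 2776 = ((-9 + 37*599*42)/42 - 1/1314) - 2776 = ((-9 + 930846)/42 - 1/1314) - 2776 = ((1/42)*930837 - 1/1314) - 2776 = (310279/14 - 1/1314) - 2776 = 101926648/4599 - 2776 = 89159824/4599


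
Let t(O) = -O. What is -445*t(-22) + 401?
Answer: -9389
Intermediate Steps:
-445*t(-22) + 401 = -(-445)*(-22) + 401 = -445*22 + 401 = -9790 + 401 = -9389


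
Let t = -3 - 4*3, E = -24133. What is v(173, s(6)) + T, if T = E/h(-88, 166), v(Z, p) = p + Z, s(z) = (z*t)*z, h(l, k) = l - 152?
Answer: -63947/240 ≈ -266.45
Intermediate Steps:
t = -15 (t = -3 - 12 = -15)
h(l, k) = -152 + l
s(z) = -15*z**2 (s(z) = (z*(-15))*z = (-15*z)*z = -15*z**2)
v(Z, p) = Z + p
T = 24133/240 (T = -24133/(-152 - 88) = -24133/(-240) = -24133*(-1/240) = 24133/240 ≈ 100.55)
v(173, s(6)) + T = (173 - 15*6**2) + 24133/240 = (173 - 15*36) + 24133/240 = (173 - 540) + 24133/240 = -367 + 24133/240 = -63947/240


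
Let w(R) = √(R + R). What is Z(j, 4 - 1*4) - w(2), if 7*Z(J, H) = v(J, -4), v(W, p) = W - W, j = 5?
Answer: -2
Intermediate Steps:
w(R) = √2*√R (w(R) = √(2*R) = √2*√R)
v(W, p) = 0
Z(J, H) = 0 (Z(J, H) = (⅐)*0 = 0)
Z(j, 4 - 1*4) - w(2) = 0 - √2*√2 = 0 - 1*2 = 0 - 2 = -2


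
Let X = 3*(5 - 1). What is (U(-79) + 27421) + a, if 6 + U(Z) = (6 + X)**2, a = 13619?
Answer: 41358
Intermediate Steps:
X = 12 (X = 3*4 = 12)
U(Z) = 318 (U(Z) = -6 + (6 + 12)**2 = -6 + 18**2 = -6 + 324 = 318)
(U(-79) + 27421) + a = (318 + 27421) + 13619 = 27739 + 13619 = 41358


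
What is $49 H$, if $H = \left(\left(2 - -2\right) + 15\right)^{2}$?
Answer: $17689$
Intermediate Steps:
$H = 361$ ($H = \left(\left(2 + 2\right) + 15\right)^{2} = \left(4 + 15\right)^{2} = 19^{2} = 361$)
$49 H = 49 \cdot 361 = 17689$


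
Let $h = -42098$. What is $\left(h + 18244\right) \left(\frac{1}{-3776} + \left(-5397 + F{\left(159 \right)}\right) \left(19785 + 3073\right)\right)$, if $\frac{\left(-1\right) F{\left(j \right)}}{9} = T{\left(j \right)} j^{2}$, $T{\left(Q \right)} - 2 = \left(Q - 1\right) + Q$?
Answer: $\frac{74724181434677638295}{1888} \approx 3.9579 \cdot 10^{16}$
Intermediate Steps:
$T{\left(Q \right)} = 1 + 2 Q$ ($T{\left(Q \right)} = 2 + \left(\left(Q - 1\right) + Q\right) = 2 + \left(\left(-1 + Q\right) + Q\right) = 2 + \left(-1 + 2 Q\right) = 1 + 2 Q$)
$F{\left(j \right)} = - 9 j^{2} \left(1 + 2 j\right)$ ($F{\left(j \right)} = - 9 \left(1 + 2 j\right) j^{2} = - 9 j^{2} \left(1 + 2 j\right)$)
$\left(h + 18244\right) \left(\frac{1}{-3776} + \left(-5397 + F{\left(159 \right)}\right) \left(19785 + 3073\right)\right) = \left(-42098 + 18244\right) \left(\frac{1}{-3776} + \left(-5397 + 159^{2} \left(-9 - 2862\right)\right) \left(19785 + 3073\right)\right) = - 23854 \left(- \frac{1}{3776} + \left(-5397 + 25281 \left(-9 - 2862\right)\right) 22858\right) = - 23854 \left(- \frac{1}{3776} + \left(-5397 + 25281 \left(-2871\right)\right) 22858\right) = - 23854 \left(- \frac{1}{3776} + \left(-5397 - 72581751\right) 22858\right) = - 23854 \left(- \frac{1}{3776} - 1659197028984\right) = \left(-23854\right) \left(- \frac{6265127981443585}{3776}\right) = \frac{74724181434677638295}{1888}$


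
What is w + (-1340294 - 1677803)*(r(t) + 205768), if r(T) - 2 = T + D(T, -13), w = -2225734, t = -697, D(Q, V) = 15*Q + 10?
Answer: -587408408650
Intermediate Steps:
D(Q, V) = 10 + 15*Q
r(T) = 12 + 16*T (r(T) = 2 + (T + (10 + 15*T)) = 2 + (10 + 16*T) = 12 + 16*T)
w + (-1340294 - 1677803)*(r(t) + 205768) = -2225734 + (-1340294 - 1677803)*((12 + 16*(-697)) + 205768) = -2225734 - 3018097*((12 - 11152) + 205768) = -2225734 - 3018097*(-11140 + 205768) = -2225734 - 3018097*194628 = -2225734 - 587406182916 = -587408408650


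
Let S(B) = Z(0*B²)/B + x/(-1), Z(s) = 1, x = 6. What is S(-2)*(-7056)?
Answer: 45864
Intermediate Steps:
S(B) = -6 + 1/B (S(B) = 1/B + 6/(-1) = 1/B + 6*(-1) = 1/B - 6 = -6 + 1/B)
S(-2)*(-7056) = (-6 + 1/(-2))*(-7056) = (-6 - ½)*(-7056) = -13/2*(-7056) = 45864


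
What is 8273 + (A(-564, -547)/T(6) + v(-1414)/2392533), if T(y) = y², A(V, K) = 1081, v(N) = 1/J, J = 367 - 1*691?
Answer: 1609086704618/193795173 ≈ 8303.0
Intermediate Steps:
J = -324 (J = 367 - 691 = -324)
v(N) = -1/324 (v(N) = 1/(-324) = -1/324)
8273 + (A(-564, -547)/T(6) + v(-1414)/2392533) = 8273 + (1081/(6²) - 1/324/2392533) = 8273 + (1081/36 - 1/324*1/2392533) = 8273 + (1081*(1/36) - 1/775180692) = 8273 + (1081/36 - 1/775180692) = 8273 + 5819238389/193795173 = 1609086704618/193795173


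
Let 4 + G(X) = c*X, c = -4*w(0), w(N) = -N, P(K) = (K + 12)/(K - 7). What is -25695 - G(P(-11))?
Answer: -25691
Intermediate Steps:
P(K) = (12 + K)/(-7 + K)
c = 0 (c = -(-4)*0 = -4*0 = 0)
G(X) = -4 (G(X) = -4 + 0*X = -4 + 0 = -4)
-25695 - G(P(-11)) = -25695 - 1*(-4) = -25695 + 4 = -25691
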